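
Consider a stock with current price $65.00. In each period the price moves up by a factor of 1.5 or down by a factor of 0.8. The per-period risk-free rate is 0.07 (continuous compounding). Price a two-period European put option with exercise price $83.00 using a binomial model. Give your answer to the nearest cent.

Risk-neutral probability p = (e^0.07 − 0.8)/(1.5 − 0.8) = 0.2725/0.7000 = 0.3893
Terminal stock prices: S_uu = 146.2, S_ud = 78, S_dd = 41.6
Terminal payoffs (K − S): max(-63.25, 0) = 0, max(5, 0) = 5, max(41.4, 0) = 41.4
Node u (S = 97.5): V_u = e^(−0.07)·[0.3893·0.0000 + 0.6107·5.0000] = 2.8471
Node d (S = 52): V_d = e^(−0.07)·[0.3893·5.0000 + 0.6107·41.4000] = 25.3887
Node 0 (S = 65): V_0 = e^(−0.07)·[0.3893·2.8471 + 0.6107·25.3887] = 15.4901

$15.49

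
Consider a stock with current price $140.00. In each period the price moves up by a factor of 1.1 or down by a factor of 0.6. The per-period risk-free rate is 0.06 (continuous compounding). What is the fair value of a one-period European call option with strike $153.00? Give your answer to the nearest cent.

$0.87

Risk-neutral probability p = (e^0.06 − 0.6)/(1.1 − 0.6) = 0.4618/0.5000 = 0.9237
Terminal stock prices: S_u = 154, S_d = 84
Terminal payoffs (S − K): max(1, 0) = 1, max(-69, 0) = 0
Node 0 (S = 140): V_0 = e^(−0.06)·[0.9237·1.0000 + 0.0763·0.0000] = 0.8699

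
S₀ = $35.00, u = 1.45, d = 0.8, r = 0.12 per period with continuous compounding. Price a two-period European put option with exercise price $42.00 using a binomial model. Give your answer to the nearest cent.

Risk-neutral probability p = (e^0.12 − 0.8)/(1.45 − 0.8) = 0.3275/0.6500 = 0.5038
Terminal stock prices: S_uu = 73.59, S_ud = 40.6, S_dd = 22.4
Terminal payoffs (K − S): max(-31.59, 0) = 0, max(1.4, 0) = 1.4, max(19.6, 0) = 19.6
Node u (S = 50.75): V_u = e^(−0.12)·[0.5038·0.0000 + 0.4962·1.4000] = 0.6161
Node d (S = 28): V_d = e^(−0.12)·[0.5038·1.4000 + 0.4962·19.6000] = 9.2507
Node 0 (S = 35): V_0 = e^(−0.12)·[0.5038·0.6161 + 0.4962·9.2507] = 4.3461

$4.35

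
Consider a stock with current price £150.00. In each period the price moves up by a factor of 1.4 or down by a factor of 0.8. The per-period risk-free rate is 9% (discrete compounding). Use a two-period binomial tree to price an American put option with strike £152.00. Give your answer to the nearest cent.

£15.17

Risk-neutral probability p = (1 + 0.09 − 0.8)/(1.4 − 0.8) = 0.2900/0.6000 = 0.4833
Terminal stock prices: S_uu = 294, S_ud = 168, S_dd = 96
Terminal payoffs (K − S): max(-142, 0) = 0, max(-16, 0) = 0, max(56, 0) = 56
Node u (S = 210): continuation = 1/1.09·[0.4833·0.0000 + 0.5167·0.0000] = 0.0000; exercise value = 0.0000 ≤ continuation, so V_u = 0.0000
Node d (S = 120): continuation = 1/1.09·[0.4833·0.0000 + 0.5167·56.0000] = 26.5443; exercise value = 32.0000 > continuation, so V_d = 32.0000 (exercise)
Node 0 (S = 150): continuation = 1/1.09·[0.4833·0.0000 + 0.5167·32.0000] = 15.1682; exercise value = 2.0000 ≤ continuation, so V_0 = 15.1682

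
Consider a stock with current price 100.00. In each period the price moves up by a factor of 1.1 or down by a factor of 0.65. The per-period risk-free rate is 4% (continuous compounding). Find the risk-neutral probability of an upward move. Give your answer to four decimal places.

Risk-neutral probability p = (e^0.04 − 0.65)/(1.1 − 0.65) = 0.3908/0.4500 = 0.8685

p = 0.8685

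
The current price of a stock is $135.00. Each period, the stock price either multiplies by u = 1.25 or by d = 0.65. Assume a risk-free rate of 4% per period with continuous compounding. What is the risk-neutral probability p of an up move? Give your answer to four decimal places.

Risk-neutral probability p = (e^0.04 − 0.65)/(1.25 − 0.65) = 0.3908/0.6000 = 0.6514

p = 0.6514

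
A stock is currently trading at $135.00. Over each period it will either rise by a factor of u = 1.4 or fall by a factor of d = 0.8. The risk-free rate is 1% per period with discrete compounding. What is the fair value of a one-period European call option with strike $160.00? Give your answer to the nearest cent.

$10.05

Risk-neutral probability p = (1 + 0.01 − 0.8)/(1.4 − 0.8) = 0.2100/0.6000 = 0.3500
Terminal stock prices: S_u = 189, S_d = 108
Terminal payoffs (S − K): max(29, 0) = 29, max(-52, 0) = 0
Node 0 (S = 135): V_0 = 1/1.01·[0.3500·29.0000 + 0.6500·0.0000] = 10.0495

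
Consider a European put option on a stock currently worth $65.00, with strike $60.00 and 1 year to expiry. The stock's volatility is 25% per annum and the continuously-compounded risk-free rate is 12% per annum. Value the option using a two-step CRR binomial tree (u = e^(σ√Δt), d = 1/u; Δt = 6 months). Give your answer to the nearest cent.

CRR parameters: u = e^(σ√Δt) = e^(0.25·√0.5) = 1.1934, d = 1/u = 0.8380
Per-period rate: rΔt = 0.12·0.5 = 0.06, so R = e^0.06 = 1.0618
Risk-neutral probability p = (e^0.06 − 0.8380)/(1.1934 − 0.8380) = 0.2239/0.3554 = 0.6299
Terminal stock prices: S_uu = 92.57, S_ud = 65, S_dd = 45.64
Terminal payoffs (K − S): max(-32.57, 0) = 0, max(-5, 0) = 0, max(14.36, 0) = 14.36
Node u (S = 77.57): V_u = e^(−0.06)·[0.6299·0.0000 + 0.3701·0.0000] = 0.0000
Node d (S = 54.47): V_d = e^(−0.06)·[0.6299·0.0000 + 0.3701·14.3577] = 5.0042
Node 0 (S = 65): V_0 = e^(−0.06)·[0.6299·0.0000 + 0.3701·5.0042] = 1.7441

$1.74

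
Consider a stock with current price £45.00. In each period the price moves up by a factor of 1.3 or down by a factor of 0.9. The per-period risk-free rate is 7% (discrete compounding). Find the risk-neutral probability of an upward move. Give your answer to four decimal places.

Risk-neutral probability p = (1 + 0.07 − 0.9)/(1.3 − 0.9) = 0.1700/0.4000 = 0.4250

p = 0.4250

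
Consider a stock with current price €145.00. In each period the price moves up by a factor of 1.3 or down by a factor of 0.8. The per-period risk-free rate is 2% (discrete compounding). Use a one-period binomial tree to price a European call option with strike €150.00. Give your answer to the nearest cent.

€16.61

Risk-neutral probability p = (1 + 0.02 − 0.8)/(1.3 − 0.8) = 0.2200/0.5000 = 0.4400
Terminal stock prices: S_u = 188.5, S_d = 116
Terminal payoffs (S − K): max(38.5, 0) = 38.5, max(-34, 0) = 0
Node 0 (S = 145): V_0 = 1/1.02·[0.4400·38.5000 + 0.5600·0.0000] = 16.6078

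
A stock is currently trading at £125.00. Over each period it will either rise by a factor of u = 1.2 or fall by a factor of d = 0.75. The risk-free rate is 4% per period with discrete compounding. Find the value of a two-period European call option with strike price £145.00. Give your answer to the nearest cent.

Risk-neutral probability p = (1 + 0.04 − 0.75)/(1.2 − 0.75) = 0.2900/0.4500 = 0.6444
Terminal stock prices: S_uu = 180, S_ud = 112.5, S_dd = 70.31
Terminal payoffs (S − K): max(35, 0) = 35, max(-32.5, 0) = 0, max(-74.69, 0) = 0
Node u (S = 150): V_u = 1/1.04·[0.6444·35.0000 + 0.3556·0.0000] = 21.6880
Node d (S = 93.75): V_d = 1/1.04·[0.6444·0.0000 + 0.3556·0.0000] = 0.0000
Node 0 (S = 125): V_0 = 1/1.04·[0.6444·21.6880 + 0.3556·0.0000] = 13.4392

£13.44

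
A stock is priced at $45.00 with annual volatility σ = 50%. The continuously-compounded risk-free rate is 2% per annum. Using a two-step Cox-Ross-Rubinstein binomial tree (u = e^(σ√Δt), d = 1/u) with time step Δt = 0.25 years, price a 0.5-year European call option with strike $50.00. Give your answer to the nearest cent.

$4.80

CRR parameters: u = e^(σ√Δt) = e^(0.5·√0.25) = 1.2840, d = 1/u = 0.7788
Per-period rate: rΔt = 0.02·0.25 = 0.005, so R = e^0.005 = 1.0050
Risk-neutral probability p = (e^0.005 − 0.7788)/(1.2840 − 0.7788) = 0.2262/0.5052 = 0.4477
Terminal stock prices: S_uu = 74.19, S_ud = 45, S_dd = 27.29
Terminal payoffs (S − K): max(24.19, 0) = 24.19, max(-5, 0) = 0, max(-22.71, 0) = 0
Node u (S = 57.78): V_u = e^(−0.005)·[0.4477·24.1925 + 0.5523·0.0000] = 10.7780
Node d (S = 35.05): V_d = e^(−0.005)·[0.4477·0.0000 + 0.5523·0.0000] = 0.0000
Node 0 (S = 45): V_0 = e^(−0.005)·[0.4477·10.7780 + 0.5523·0.0000] = 4.8017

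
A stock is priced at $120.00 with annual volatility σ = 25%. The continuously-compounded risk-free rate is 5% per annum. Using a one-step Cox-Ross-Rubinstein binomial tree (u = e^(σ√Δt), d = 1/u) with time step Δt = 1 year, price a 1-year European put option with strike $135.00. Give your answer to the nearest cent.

$18.21

CRR parameters: u = e^(σ√Δt) = e^(0.25·√1) = 1.2840, d = 1/u = 0.7788
Per-period rate: rΔt = 0.05·1 = 0.05, so R = e^0.05 = 1.0513
Risk-neutral probability p = (e^0.05 − 0.7788)/(1.2840 − 0.7788) = 0.2725/0.5052 = 0.5393
Terminal stock prices: S_u = 154.1, S_d = 93.46
Terminal payoffs (K − S): max(-19.08, 0) = 0, max(41.54, 0) = 41.54
Node 0 (S = 120): V_0 = e^(−0.05)·[0.5393·0.0000 + 0.4607·41.5439] = 18.2056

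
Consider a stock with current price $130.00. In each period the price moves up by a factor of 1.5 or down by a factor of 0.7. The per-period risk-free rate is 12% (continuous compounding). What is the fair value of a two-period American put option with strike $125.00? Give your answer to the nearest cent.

Risk-neutral probability p = (e^0.12 − 0.7)/(1.5 − 0.7) = 0.4275/0.8000 = 0.5344
Terminal stock prices: S_uu = 292.5, S_ud = 136.5, S_dd = 63.7
Terminal payoffs (K − S): max(-167.5, 0) = 0, max(-11.5, 0) = 0, max(61.3, 0) = 61.3
Node u (S = 195): continuation = e^(−0.12)·[0.5344·0.0000 + 0.4656·0.0000] = 0.0000; exercise value = 0.0000 ≤ continuation, so V_u = 0.0000
Node d (S = 91): continuation = e^(−0.12)·[0.5344·0.0000 + 0.4656·61.3000] = 25.3154; exercise value = 34.0000 > continuation, so V_d = 34.0000 (exercise)
Node 0 (S = 130): continuation = e^(−0.12)·[0.5344·0.0000 + 0.4656·34.0000] = 14.0412; exercise value = 0.0000 ≤ continuation, so V_0 = 14.0412

$14.04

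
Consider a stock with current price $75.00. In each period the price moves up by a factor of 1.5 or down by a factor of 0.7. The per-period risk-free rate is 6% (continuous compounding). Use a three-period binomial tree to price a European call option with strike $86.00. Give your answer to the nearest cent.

$21.94

Risk-neutral probability p = (e^0.06 − 0.7)/(1.5 − 0.7) = 0.3618/0.8000 = 0.4523
Terminal stock prices: S_uuu = 253.1, S_uud = 118.1, S_udd = 55.12, S_ddd = 25.72
Terminal payoffs (S − K): max(167.1, 0) = 167.1, max(32.12, 0) = 32.12, max(-30.88, 0) = 0, max(-60.28, 0) = 0
Node uu (S = 168.8): V_uu = e^(−0.06)·[0.4523·167.1250 + 0.5477·32.1250] = 87.7583
Node ud (S = 78.75): V_ud = e^(−0.06)·[0.4523·32.1250 + 0.5477·0.0000] = 13.6838
Node dd (S = 36.75): V_dd = e^(−0.06)·[0.4523·0.0000 + 0.5477·0.0000] = 0.0000
Node u (S = 112.5): V_u = e^(−0.06)·[0.4523·87.7583 + 0.5477·13.6838] = 44.4394
Node d (S = 52.5): V_d = e^(−0.06)·[0.4523·13.6838 + 0.5477·0.0000] = 5.8287
Node 0 (S = 75): V_0 = e^(−0.06)·[0.4523·44.4394 + 0.5477·5.8287] = 21.9357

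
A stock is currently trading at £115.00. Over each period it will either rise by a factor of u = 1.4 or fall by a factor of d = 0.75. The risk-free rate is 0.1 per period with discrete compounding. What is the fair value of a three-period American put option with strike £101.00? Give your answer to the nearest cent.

£8.19

Risk-neutral probability p = (1 + 0.1 − 0.75)/(1.4 − 0.75) = 0.3500/0.6500 = 0.5385
Terminal stock prices: S_uuu = 315.6, S_uud = 169, S_udd = 90.56, S_ddd = 48.52
Terminal payoffs (K − S): max(-214.6, 0) = 0, max(-68.05, 0) = 0, max(10.44, 0) = 10.44, max(52.48, 0) = 52.48
Node uu (S = 225.4): continuation = 1/1.1·[0.5385·0.0000 + 0.4615·0.0000] = 0.0000; exercise value = 0.0000 ≤ continuation, so V_uu = 0.0000
Node ud (S = 120.8): continuation = 1/1.1·[0.5385·0.0000 + 0.4615·10.4375] = 4.3794; exercise value = 0.0000 ≤ continuation, so V_ud = 4.3794
Node dd (S = 64.69): continuation = 1/1.1·[0.5385·10.4375 + 0.4615·52.4844] = 27.1307; exercise value = 36.3125 > continuation, so V_dd = 36.3125 (exercise)
Node u (S = 161): continuation = 1/1.1·[0.5385·0.0000 + 0.4615·4.3794] = 1.8375; exercise value = 0.0000 ≤ continuation, so V_u = 1.8375
Node d (S = 86.25): continuation = 1/1.1·[0.5385·4.3794 + 0.4615·36.3125] = 17.3798; exercise value = 14.7500 ≤ continuation, so V_d = 17.3798
Node 0 (S = 115): continuation = 1/1.1·[0.5385·1.8375 + 0.4615·17.3798] = 8.1917; exercise value = 0.0000 ≤ continuation, so V_0 = 8.1917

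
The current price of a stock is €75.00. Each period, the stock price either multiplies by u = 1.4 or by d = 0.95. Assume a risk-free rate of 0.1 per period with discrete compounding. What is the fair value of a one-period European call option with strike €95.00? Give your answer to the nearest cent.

Risk-neutral probability p = (1 + 0.1 − 0.95)/(1.4 − 0.95) = 0.1500/0.4500 = 0.3333
Terminal stock prices: S_u = 105, S_d = 71.25
Terminal payoffs (S − K): max(10, 0) = 10, max(-23.75, 0) = 0
Node 0 (S = 75): V_0 = 1/1.1·[0.3333·10.0000 + 0.6667·0.0000] = 3.0303

€3.03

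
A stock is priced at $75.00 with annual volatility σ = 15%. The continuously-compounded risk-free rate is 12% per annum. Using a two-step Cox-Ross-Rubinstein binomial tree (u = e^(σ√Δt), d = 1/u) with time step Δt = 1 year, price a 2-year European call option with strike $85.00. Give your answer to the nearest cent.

CRR parameters: u = e^(σ√Δt) = e^(0.15·√1) = 1.1618, d = 1/u = 0.8607
Per-period rate: rΔt = 0.12·1 = 0.12, so R = e^0.12 = 1.1275
Risk-neutral probability p = (e^0.12 − 0.8607)/(1.1618 − 0.8607) = 0.2668/0.3011 = 0.8860
Terminal stock prices: S_uu = 101.2, S_ud = 75, S_dd = 55.56
Terminal payoffs (S − K): max(16.24, 0) = 16.24, max(-10, 0) = 0, max(-29.44, 0) = 0
Node u (S = 87.14): V_u = e^(−0.12)·[0.8860·16.2394 + 0.1140·0.0000] = 12.7607
Node d (S = 64.55): V_d = e^(−0.12)·[0.8860·0.0000 + 0.1140·0.0000] = 0.0000
Node 0 (S = 75): V_0 = e^(−0.12)·[0.8860·12.7607 + 0.1140·0.0000] = 10.0272

$10.03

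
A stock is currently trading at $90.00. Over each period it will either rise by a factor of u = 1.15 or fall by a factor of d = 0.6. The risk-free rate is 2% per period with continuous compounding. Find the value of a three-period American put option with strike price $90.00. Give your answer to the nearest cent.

$15.57

Risk-neutral probability p = (e^0.02 − 0.6)/(1.15 − 0.6) = 0.4202/0.5500 = 0.7640
Terminal stock prices: S_uuu = 136.9, S_uud = 71.41, S_udd = 37.26, S_ddd = 19.44
Terminal payoffs (K − S): max(-46.88, 0) = 0, max(18.59, 0) = 18.59, max(52.74, 0) = 52.74, max(70.56, 0) = 70.56
Node uu (S = 119): continuation = e^(−0.02)·[0.7640·0.0000 + 0.2360·18.5850] = 4.2992; exercise value = 0.0000 ≤ continuation, so V_uu = 4.2992
Node ud (S = 62.1): continuation = e^(−0.02)·[0.7640·18.5850 + 0.2360·52.7400] = 26.1179; exercise value = 27.9000 > continuation, so V_ud = 27.9000 (exercise)
Node dd (S = 32.4): continuation = e^(−0.02)·[0.7640·52.7400 + 0.2360·70.5600] = 55.8179; exercise value = 57.6000 > continuation, so V_dd = 57.6000 (exercise)
Node u (S = 103.5): continuation = e^(−0.02)·[0.7640·4.2992 + 0.2360·27.9000] = 9.6735; exercise value = 0.0000 ≤ continuation, so V_u = 9.6735
Node d (S = 54): continuation = e^(−0.02)·[0.7640·27.9000 + 0.2360·57.6000] = 34.2179; exercise value = 36.0000 > continuation, so V_d = 36.0000 (exercise)
Node 0 (S = 90): continuation = e^(−0.02)·[0.7640·9.6735 + 0.2360·36.0000] = 15.5719; exercise value = 0.0000 ≤ continuation, so V_0 = 15.5719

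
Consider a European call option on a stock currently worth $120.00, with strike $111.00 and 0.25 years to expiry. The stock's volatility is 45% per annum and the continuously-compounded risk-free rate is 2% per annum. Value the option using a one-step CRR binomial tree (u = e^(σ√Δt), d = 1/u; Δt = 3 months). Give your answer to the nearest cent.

CRR parameters: u = e^(σ√Δt) = e^(0.45·√0.25) = 1.2523, d = 1/u = 0.7985
Per-period rate: rΔt = 0.02·0.25 = 0.005, so R = e^0.005 = 1.0050
Risk-neutral probability p = (e^0.005 − 0.7985)/(1.2523 − 0.7985) = 0.2065/0.4538 = 0.4550
Terminal stock prices: S_u = 150.3, S_d = 95.82
Terminal payoffs (S − K): max(39.28, 0) = 39.28, max(-15.18, 0) = 0
Node 0 (S = 120): V_0 = e^(−0.005)·[0.4550·39.2787 + 0.5450·0.0000] = 17.7839

$17.78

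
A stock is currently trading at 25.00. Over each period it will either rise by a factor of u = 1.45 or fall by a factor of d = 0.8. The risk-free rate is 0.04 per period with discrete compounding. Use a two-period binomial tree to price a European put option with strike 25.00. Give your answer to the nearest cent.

3.31

Risk-neutral probability p = (1 + 0.04 − 0.8)/(1.45 − 0.8) = 0.2400/0.6500 = 0.3692
Terminal stock prices: S_uu = 52.56, S_ud = 29, S_dd = 16
Terminal payoffs (K − S): max(-27.56, 0) = 0, max(-4, 0) = 0, max(9, 0) = 9
Node u (S = 36.25): V_u = 1/1.04·[0.3692·0.0000 + 0.6308·0.0000] = 0.0000
Node d (S = 20): V_d = 1/1.04·[0.3692·0.0000 + 0.6308·9.0000] = 5.4586
Node 0 (S = 25): V_0 = 1/1.04·[0.3692·0.0000 + 0.6308·5.4586] = 3.3107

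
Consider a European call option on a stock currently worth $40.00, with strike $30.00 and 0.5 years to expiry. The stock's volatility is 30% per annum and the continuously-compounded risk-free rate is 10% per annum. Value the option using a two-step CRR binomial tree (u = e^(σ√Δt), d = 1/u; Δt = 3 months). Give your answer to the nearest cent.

CRR parameters: u = e^(σ√Δt) = e^(0.3·√0.25) = 1.1618, d = 1/u = 0.8607
Per-period rate: rΔt = 0.1·0.25 = 0.025, so R = e^0.025 = 1.0253
Risk-neutral probability p = (e^0.025 − 0.8607)/(1.1618 − 0.8607) = 0.1646/0.3011 = 0.5466
Terminal stock prices: S_uu = 53.99, S_ud = 40, S_dd = 29.63
Terminal payoffs (S − K): max(23.99, 0) = 23.99, max(10, 0) = 10, max(-0.3673, 0) = 0
Node u (S = 46.47): V_u = e^(−0.025)·[0.5466·23.9944 + 0.4534·10.0000] = 17.2141
Node d (S = 34.43): V_d = e^(−0.025)·[0.5466·10.0000 + 0.4534·0.0000] = 5.3314
Node 0 (S = 40): V_0 = e^(−0.025)·[0.5466·17.2141 + 0.4534·5.3314] = 11.5349

$11.53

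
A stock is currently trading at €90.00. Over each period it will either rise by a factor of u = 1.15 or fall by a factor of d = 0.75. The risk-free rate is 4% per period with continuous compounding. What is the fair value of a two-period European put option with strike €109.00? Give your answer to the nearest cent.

Risk-neutral probability p = (e^0.04 − 0.75)/(1.15 − 0.75) = 0.2908/0.4000 = 0.7270
Terminal stock prices: S_uu = 119, S_ud = 77.62, S_dd = 50.62
Terminal payoffs (K − S): max(-10.02, 0) = 0, max(31.38, 0) = 31.38, max(58.38, 0) = 58.38
Node u (S = 103.5): V_u = e^(−0.04)·[0.7270·0.0000 + 0.2730·31.3750] = 8.2287
Node d (S = 67.5): V_d = e^(−0.04)·[0.7270·31.3750 + 0.2730·58.3750] = 37.2260
Node 0 (S = 90): V_0 = e^(−0.04)·[0.7270·8.2287 + 0.2730·37.2260] = 15.5112

€15.51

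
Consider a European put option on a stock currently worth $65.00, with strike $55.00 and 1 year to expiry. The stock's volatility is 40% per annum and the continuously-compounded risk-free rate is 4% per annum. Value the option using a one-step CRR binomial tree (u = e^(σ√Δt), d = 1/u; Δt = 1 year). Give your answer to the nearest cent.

CRR parameters: u = e^(σ√Δt) = e^(0.4·√1) = 1.4918, d = 1/u = 0.6703
Per-period rate: rΔt = 0.04·1 = 0.04, so R = e^0.04 = 1.0408
Risk-neutral probability p = (e^0.04 − 0.6703)/(1.4918 − 0.6703) = 0.3705/0.8215 = 0.4510
Terminal stock prices: S_u = 96.97, S_d = 43.57
Terminal payoffs (K − S): max(-41.97, 0) = 0, max(11.43, 0) = 11.43
Node 0 (S = 65): V_0 = e^(−0.04)·[0.4510·0.0000 + 0.5490·11.4292] = 6.0287

$6.03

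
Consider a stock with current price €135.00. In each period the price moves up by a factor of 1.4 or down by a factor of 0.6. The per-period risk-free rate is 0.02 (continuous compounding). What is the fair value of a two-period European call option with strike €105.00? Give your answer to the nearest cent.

€46.33

Risk-neutral probability p = (e^0.02 − 0.6)/(1.4 − 0.6) = 0.4202/0.8000 = 0.5253
Terminal stock prices: S_uu = 264.6, S_ud = 113.4, S_dd = 48.6
Terminal payoffs (S − K): max(159.6, 0) = 159.6, max(8.4, 0) = 8.4, max(-56.4, 0) = 0
Node u (S = 189): V_u = e^(−0.02)·[0.5253·159.6000 + 0.4747·8.4000] = 86.0791
Node d (S = 81): V_d = e^(−0.02)·[0.5253·8.4000 + 0.4747·0.0000] = 4.3247
Node 0 (S = 135): V_0 = e^(−0.02)·[0.5253·86.0791 + 0.4747·4.3247] = 46.3304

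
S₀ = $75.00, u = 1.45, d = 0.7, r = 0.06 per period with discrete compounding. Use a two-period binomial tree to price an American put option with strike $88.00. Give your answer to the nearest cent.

$20.05

Risk-neutral probability p = (1 + 0.06 − 0.7)/(1.45 − 0.7) = 0.3600/0.7500 = 0.4800
Terminal stock prices: S_uu = 157.7, S_ud = 76.12, S_dd = 36.75
Terminal payoffs (K − S): max(-69.69, 0) = 0, max(11.88, 0) = 11.88, max(51.25, 0) = 51.25
Node u (S = 108.8): continuation = 1/1.06·[0.4800·0.0000 + 0.5200·11.8750] = 5.8255; exercise value = 0.0000 ≤ continuation, so V_u = 5.8255
Node d (S = 52.5): continuation = 1/1.06·[0.4800·11.8750 + 0.5200·51.2500] = 30.5189; exercise value = 35.5000 > continuation, so V_d = 35.5000 (exercise)
Node 0 (S = 75): continuation = 1/1.06·[0.4800·5.8255 + 0.5200·35.5000] = 20.0530; exercise value = 13.0000 ≤ continuation, so V_0 = 20.0530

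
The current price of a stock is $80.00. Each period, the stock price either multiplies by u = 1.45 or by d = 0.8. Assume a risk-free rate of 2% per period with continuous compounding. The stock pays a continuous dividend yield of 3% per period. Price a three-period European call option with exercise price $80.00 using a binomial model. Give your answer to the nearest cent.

$13.18

Per-period risk-free factor R = e^0.02 = 1.0202; dividend-adjusted growth = e^(0.02−0.03) = 0.9900.
Risk-neutral probability p = (0.9900 − 0.8)/(1.45 − 0.8) = 0.1900/0.6500 = 0.2924
Terminal stock prices: S_uuu = 243.9, S_uud = 134.6, S_udd = 74.24, S_ddd = 40.96
Terminal payoffs (S − K): max(163.9, 0) = 163.9, max(54.56, 0) = 54.56, max(-5.76, 0) = 0, max(-39.04, 0) = 0
Node uu (S = 168.2): V_uu = e^(−0.02)·[0.2924·163.8900 + 0.7076·54.5600] = 84.8130
Node ud (S = 92.8): V_ud = e^(−0.02)·[0.2924·54.5600 + 0.7076·0.0000] = 15.6366
Node dd (S = 51.2): V_dd = e^(−0.02)·[0.2924·0.0000 + 0.7076·0.0000] = 0.0000
Node u (S = 116): V_u = e^(−0.02)·[0.2924·84.8130 + 0.7076·15.6366] = 35.1526
Node d (S = 64): V_d = e^(−0.02)·[0.2924·15.6366 + 0.7076·0.0000] = 4.4814
Node 0 (S = 80): V_0 = e^(−0.02)·[0.2924·35.1526 + 0.7076·4.4814] = 13.1828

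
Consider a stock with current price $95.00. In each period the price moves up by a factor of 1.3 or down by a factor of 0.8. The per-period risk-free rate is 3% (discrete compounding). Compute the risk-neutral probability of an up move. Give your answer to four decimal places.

p = 0.4600

Risk-neutral probability p = (1 + 0.03 − 0.8)/(1.3 − 0.8) = 0.2300/0.5000 = 0.4600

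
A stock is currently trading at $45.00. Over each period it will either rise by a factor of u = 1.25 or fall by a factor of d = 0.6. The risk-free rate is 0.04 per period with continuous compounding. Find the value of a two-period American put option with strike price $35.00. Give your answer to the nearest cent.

Risk-neutral probability p = (e^0.04 − 0.6)/(1.25 − 0.6) = 0.4408/0.6500 = 0.6782
Terminal stock prices: S_uu = 70.31, S_ud = 33.75, S_dd = 16.2
Terminal payoffs (K − S): max(-35.31, 0) = 0, max(1.25, 0) = 1.25, max(18.8, 0) = 18.8
Node u (S = 56.25): continuation = e^(−0.04)·[0.6782·0.0000 + 0.3218·1.2500] = 0.3865; exercise value = 0.0000 ≤ continuation, so V_u = 0.3865
Node d (S = 27): continuation = e^(−0.04)·[0.6782·1.2500 + 0.3218·18.8000] = 6.6276; exercise value = 8.0000 > continuation, so V_d = 8.0000 (exercise)
Node 0 (S = 45): continuation = e^(−0.04)·[0.6782·0.3865 + 0.3218·8.0000] = 2.7255; exercise value = 0.0000 ≤ continuation, so V_0 = 2.7255

$2.73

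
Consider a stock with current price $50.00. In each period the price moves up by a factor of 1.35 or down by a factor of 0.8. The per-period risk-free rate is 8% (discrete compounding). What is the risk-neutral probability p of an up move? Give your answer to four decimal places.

p = 0.5091

Risk-neutral probability p = (1 + 0.08 − 0.8)/(1.35 − 0.8) = 0.2800/0.5500 = 0.5091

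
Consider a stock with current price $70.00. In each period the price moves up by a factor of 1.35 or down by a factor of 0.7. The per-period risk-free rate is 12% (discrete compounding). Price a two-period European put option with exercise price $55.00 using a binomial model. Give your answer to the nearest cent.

Risk-neutral probability p = (1 + 0.12 − 0.7)/(1.35 − 0.7) = 0.4200/0.6500 = 0.6462
Terminal stock prices: S_uu = 127.6, S_ud = 66.15, S_dd = 34.3
Terminal payoffs (K − S): max(-72.58, 0) = 0, max(-11.15, 0) = 0, max(20.7, 0) = 20.7
Node u (S = 94.5): V_u = 1/1.12·[0.6462·0.0000 + 0.3538·0.0000] = 0.0000
Node d (S = 49): V_d = 1/1.12·[0.6462·0.0000 + 0.3538·20.7000] = 6.5398
Node 0 (S = 70): V_0 = 1/1.12·[0.6462·0.0000 + 0.3538·6.5398] = 2.0662

$2.07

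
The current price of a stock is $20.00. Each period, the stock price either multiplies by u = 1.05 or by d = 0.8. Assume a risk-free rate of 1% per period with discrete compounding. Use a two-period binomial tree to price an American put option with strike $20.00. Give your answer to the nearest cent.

$1.06

Risk-neutral probability p = (1 + 0.01 − 0.8)/(1.05 − 0.8) = 0.2100/0.2500 = 0.8400
Terminal stock prices: S_uu = 22.05, S_ud = 16.8, S_dd = 12.8
Terminal payoffs (K − S): max(-2.05, 0) = 0, max(3.2, 0) = 3.2, max(7.2, 0) = 7.2
Node u (S = 21): continuation = 1/1.01·[0.8400·0.0000 + 0.1600·3.2000] = 0.5069; exercise value = 0.0000 ≤ continuation, so V_u = 0.5069
Node d (S = 16): continuation = 1/1.01·[0.8400·3.2000 + 0.1600·7.2000] = 3.8020; exercise value = 4.0000 > continuation, so V_d = 4.0000 (exercise)
Node 0 (S = 20): continuation = 1/1.01·[0.8400·0.5069 + 0.1600·4.0000] = 1.0553; exercise value = 0.0000 ≤ continuation, so V_0 = 1.0553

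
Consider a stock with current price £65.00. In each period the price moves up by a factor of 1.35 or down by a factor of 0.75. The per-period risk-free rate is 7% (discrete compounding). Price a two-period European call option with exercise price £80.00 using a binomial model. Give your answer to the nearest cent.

£9.56

Risk-neutral probability p = (1 + 0.07 − 0.75)/(1.35 − 0.75) = 0.3200/0.6000 = 0.5333
Terminal stock prices: S_uu = 118.5, S_ud = 65.81, S_dd = 36.56
Terminal payoffs (S − K): max(38.46, 0) = 38.46, max(-14.19, 0) = 0, max(-43.44, 0) = 0
Node u (S = 87.75): V_u = 1/1.07·[0.5333·38.4625 + 0.4667·0.0000] = 19.1713
Node d (S = 48.75): V_d = 1/1.07·[0.5333·0.0000 + 0.4667·0.0000] = 0.0000
Node 0 (S = 65): V_0 = 1/1.07·[0.5333·19.1713 + 0.4667·0.0000] = 9.5558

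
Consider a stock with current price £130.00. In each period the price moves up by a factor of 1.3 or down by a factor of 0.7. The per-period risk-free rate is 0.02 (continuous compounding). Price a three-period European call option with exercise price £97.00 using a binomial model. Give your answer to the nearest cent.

Risk-neutral probability p = (e^0.02 − 0.7)/(1.3 − 0.7) = 0.3202/0.6000 = 0.5337
Terminal stock prices: S_uuu = 285.6, S_uud = 153.8, S_udd = 82.81, S_ddd = 44.59
Terminal payoffs (S − K): max(188.6, 0) = 188.6, max(56.79, 0) = 56.79, max(-14.19, 0) = 0, max(-52.41, 0) = 0
Node uu (S = 219.7): V_uu = e^(−0.02)·[0.5337·188.6100 + 0.4663·56.7900] = 124.6207
Node ud (S = 118.3): V_ud = e^(−0.02)·[0.5337·56.7900 + 0.4663·0.0000] = 29.7069
Node dd (S = 63.7): V_dd = e^(−0.02)·[0.5337·0.0000 + 0.4663·0.0000] = 0.0000
Node u (S = 169): V_u = e^(−0.02)·[0.5337·124.6207 + 0.4663·29.7069] = 78.7683
Node d (S = 91): V_d = e^(−0.02)·[0.5337·29.7069 + 0.4663·0.0000] = 15.5397
Node 0 (S = 130): V_0 = e^(−0.02)·[0.5337·78.7683 + 0.4663·15.5397] = 48.3070

£48.31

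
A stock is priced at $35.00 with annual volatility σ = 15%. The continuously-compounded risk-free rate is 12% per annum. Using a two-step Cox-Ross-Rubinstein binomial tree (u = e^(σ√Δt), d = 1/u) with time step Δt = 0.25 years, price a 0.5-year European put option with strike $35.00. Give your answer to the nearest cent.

$0.46

CRR parameters: u = e^(σ√Δt) = e^(0.15·√0.25) = 1.0779, d = 1/u = 0.9277
Per-period rate: rΔt = 0.12·0.25 = 0.03, so R = e^0.03 = 1.0305
Risk-neutral probability p = (e^0.03 − 0.9277)/(1.0779 − 0.9277) = 0.1027/0.1501 = 0.6841
Terminal stock prices: S_uu = 40.66, S_ud = 35, S_dd = 30.12
Terminal payoffs (K − S): max(-5.664, 0) = 0, max(0, 0) = 0, max(4.875, 0) = 4.875
Node u (S = 37.73): V_u = e^(−0.03)·[0.6841·0.0000 + 0.3159·0.0000] = 0.0000
Node d (S = 32.47): V_d = e^(−0.03)·[0.6841·0.0000 + 0.3159·4.8752] = 1.4946
Node 0 (S = 35): V_0 = e^(−0.03)·[0.6841·0.0000 + 0.3159·1.4946] = 0.4582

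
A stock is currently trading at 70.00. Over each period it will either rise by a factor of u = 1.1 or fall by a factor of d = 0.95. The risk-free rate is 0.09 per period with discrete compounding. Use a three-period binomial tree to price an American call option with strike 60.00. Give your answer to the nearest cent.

23.67

Risk-neutral probability p = (1 + 0.09 − 0.95)/(1.1 − 0.95) = 0.1400/0.1500 = 0.9333
Terminal stock prices: S_uuu = 93.17, S_uud = 80.47, S_udd = 69.49, S_ddd = 60.02
Terminal payoffs (S − K): max(33.17, 0) = 33.17, max(20.47, 0) = 20.47, max(9.492, 0) = 9.492, max(0.01625, 0) = 0.01625
Node uu (S = 84.7): continuation = 1/1.09·[0.9333·33.1700 + 0.0667·20.4650] = 29.6541; exercise value = 24.7000 ≤ continuation, so V_uu = 29.6541
Node ud (S = 73.15): continuation = 1/1.09·[0.9333·20.4650 + 0.0667·9.4925] = 18.1041; exercise value = 13.1500 ≤ continuation, so V_ud = 18.1041
Node dd (S = 63.17): continuation = 1/1.09·[0.9333·9.4925 + 0.0667·0.0162] = 8.1291; exercise value = 3.1750 ≤ continuation, so V_dd = 8.1291
Node u (S = 77): continuation = 1/1.09·[0.9333·29.6541 + 0.0667·18.1041] = 26.4992; exercise value = 17.0000 ≤ continuation, so V_u = 26.4992
Node d (S = 66.5): continuation = 1/1.09·[0.9333·18.1041 + 0.0667·8.1291] = 15.9992; exercise value = 6.5000 ≤ continuation, so V_d = 15.9992
Node 0 (S = 70): continuation = 1/1.09·[0.9333·26.4992 + 0.0667·15.9992] = 23.6690; exercise value = 10.0000 ≤ continuation, so V_0 = 23.6690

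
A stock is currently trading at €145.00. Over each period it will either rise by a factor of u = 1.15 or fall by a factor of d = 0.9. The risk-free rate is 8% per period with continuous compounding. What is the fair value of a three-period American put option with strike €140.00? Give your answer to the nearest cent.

€2.54

Risk-neutral probability p = (e^0.08 − 0.9)/(1.15 − 0.9) = 0.1833/0.2500 = 0.7331
Terminal stock prices: S_uuu = 220.5, S_uud = 172.6, S_udd = 135.1, S_ddd = 105.7
Terminal payoffs (K − S): max(-80.53, 0) = 0, max(-32.59, 0) = 0, max(4.933, 0) = 4.933, max(34.29, 0) = 34.29
Node uu (S = 191.8): continuation = e^(−0.08)·[0.7331·0.0000 + 0.2669·0.0000] = 0.0000; exercise value = 0.0000 ≤ continuation, so V_uu = 0.0000
Node ud (S = 150.1): continuation = e^(−0.08)·[0.7331·0.0000 + 0.2669·4.9325] = 1.2150; exercise value = 0.0000 ≤ continuation, so V_ud = 1.2150
Node dd (S = 117.5): continuation = e^(−0.08)·[0.7331·4.9325 + 0.2669·34.2950] = 11.7863; exercise value = 22.5500 > continuation, so V_dd = 22.5500 (exercise)
Node u (S = 166.8): continuation = e^(−0.08)·[0.7331·0.0000 + 0.2669·1.2150] = 0.2993; exercise value = 0.0000 ≤ continuation, so V_u = 0.2993
Node d (S = 130.5): continuation = e^(−0.08)·[0.7331·1.2150 + 0.2669·22.5500] = 6.3772; exercise value = 9.5000 > continuation, so V_d = 9.5000 (exercise)
Node 0 (S = 145): continuation = e^(−0.08)·[0.7331·0.2993 + 0.2669·9.5000] = 2.5428; exercise value = 0.0000 ≤ continuation, so V_0 = 2.5428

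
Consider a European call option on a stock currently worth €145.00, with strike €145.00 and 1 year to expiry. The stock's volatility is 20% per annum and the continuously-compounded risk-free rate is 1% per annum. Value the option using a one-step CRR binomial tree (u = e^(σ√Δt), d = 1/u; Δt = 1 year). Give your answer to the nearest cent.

€15.10

CRR parameters: u = e^(σ√Δt) = e^(0.2·√1) = 1.2214, d = 1/u = 0.8187
Per-period rate: rΔt = 0.01·1 = 0.01, so R = e^0.01 = 1.0101
Risk-neutral probability p = (e^0.01 − 0.8187)/(1.2214 − 0.8187) = 0.1913/0.4027 = 0.4751
Terminal stock prices: S_u = 177.1, S_d = 118.7
Terminal payoffs (S − K): max(32.1, 0) = 32.1, max(-26.28, 0) = 0
Node 0 (S = 145): V_0 = e^(−0.01)·[0.4751·32.1034 + 0.5249·0.0000] = 15.1013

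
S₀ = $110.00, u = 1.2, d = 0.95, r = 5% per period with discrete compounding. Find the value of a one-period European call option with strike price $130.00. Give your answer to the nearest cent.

$0.76

Risk-neutral probability p = (1 + 0.05 − 0.95)/(1.2 − 0.95) = 0.1000/0.2500 = 0.4000
Terminal stock prices: S_u = 132, S_d = 104.5
Terminal payoffs (S − K): max(2, 0) = 2, max(-25.5, 0) = 0
Node 0 (S = 110): V_0 = 1/1.05·[0.4000·2.0000 + 0.6000·0.0000] = 0.7619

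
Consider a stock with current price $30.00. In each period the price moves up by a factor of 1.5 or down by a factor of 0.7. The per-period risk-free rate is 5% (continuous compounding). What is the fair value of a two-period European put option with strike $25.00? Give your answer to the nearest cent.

Risk-neutral probability p = (e^0.05 − 0.7)/(1.5 − 0.7) = 0.3513/0.8000 = 0.4391
Terminal stock prices: S_uu = 67.5, S_ud = 31.5, S_dd = 14.7
Terminal payoffs (K − S): max(-42.5, 0) = 0, max(-6.5, 0) = 0, max(10.3, 0) = 10.3
Node u (S = 45): V_u = e^(−0.05)·[0.4391·0.0000 + 0.5609·0.0000] = 0.0000
Node d (S = 21): V_d = e^(−0.05)·[0.4391·0.0000 + 0.5609·10.3000] = 5.4956
Node 0 (S = 30): V_0 = e^(−0.05)·[0.4391·0.0000 + 0.5609·5.4956] = 2.9322

$2.93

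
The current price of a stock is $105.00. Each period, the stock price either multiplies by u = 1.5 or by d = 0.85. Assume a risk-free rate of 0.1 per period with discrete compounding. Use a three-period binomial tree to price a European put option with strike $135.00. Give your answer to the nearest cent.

Risk-neutral probability p = (1 + 0.1 − 0.85)/(1.5 − 0.85) = 0.2500/0.6500 = 0.3846
Terminal stock prices: S_uuu = 354.4, S_uud = 200.8, S_udd = 113.8, S_ddd = 64.48
Terminal payoffs (K − S): max(-219.4, 0) = 0, max(-65.81, 0) = 0, max(21.21, 0) = 21.21, max(70.52, 0) = 70.52
Node uu (S = 236.2): V_uu = 1/1.1·[0.3846·0.0000 + 0.6154·0.0000] = 0.0000
Node ud (S = 133.9): V_ud = 1/1.1·[0.3846·0.0000 + 0.6154·21.2063] = 11.8636
Node dd (S = 75.86): V_dd = 1/1.1·[0.3846·21.2063 + 0.6154·70.5169] = 46.8648
Node u (S = 157.5): V_u = 1/1.1·[0.3846·0.0000 + 0.6154·11.8636] = 6.6370
Node d (S = 89.25): V_d = 1/1.1·[0.3846·11.8636 + 0.6154·46.8648] = 30.3662
Node 0 (S = 105): V_0 = 1/1.1·[0.3846·6.6370 + 0.6154·30.3662] = 19.3087

$19.31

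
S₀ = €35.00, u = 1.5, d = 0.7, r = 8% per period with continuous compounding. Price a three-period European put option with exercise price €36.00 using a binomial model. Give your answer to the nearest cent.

€5.82

Risk-neutral probability p = (e^0.08 − 0.7)/(1.5 − 0.7) = 0.3833/0.8000 = 0.4791
Terminal stock prices: S_uuu = 118.1, S_uud = 55.12, S_udd = 25.72, S_ddd = 12
Terminal payoffs (K − S): max(-82.12, 0) = 0, max(-19.12, 0) = 0, max(10.28, 0) = 10.28, max(24, 0) = 24
Node uu (S = 78.75): V_uu = e^(−0.08)·[0.4791·0.0000 + 0.5209·0.0000] = 0.0000
Node ud (S = 36.75): V_ud = e^(−0.08)·[0.4791·0.0000 + 0.5209·10.2750] = 4.9407
Node dd (S = 17.15): V_dd = e^(−0.08)·[0.4791·10.2750 + 0.5209·23.9950] = 16.0822
Node u (S = 52.5): V_u = e^(−0.08)·[0.4791·0.0000 + 0.5209·4.9407] = 2.3757
Node d (S = 24.5): V_d = e^(−0.08)·[0.4791·4.9407 + 0.5209·16.0822] = 9.9181
Node 0 (S = 35): V_0 = e^(−0.08)·[0.4791·2.3757 + 0.5209·9.9181] = 5.8198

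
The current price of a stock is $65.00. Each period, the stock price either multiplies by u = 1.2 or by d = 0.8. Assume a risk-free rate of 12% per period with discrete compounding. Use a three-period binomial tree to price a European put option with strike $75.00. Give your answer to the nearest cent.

$1.98

Risk-neutral probability p = (1 + 0.12 − 0.8)/(1.2 − 0.8) = 0.3200/0.4000 = 0.8000
Terminal stock prices: S_uuu = 112.3, S_uud = 74.88, S_udd = 49.92, S_ddd = 33.28
Terminal payoffs (K − S): max(-37.32, 0) = 0, max(0.12, 0) = 0.12, max(25.08, 0) = 25.08, max(41.72, 0) = 41.72
Node uu (S = 93.6): V_uu = 1/1.12·[0.8000·0.0000 + 0.2000·0.1200] = 0.0214
Node ud (S = 62.4): V_ud = 1/1.12·[0.8000·0.1200 + 0.2000·25.0800] = 4.5643
Node dd (S = 41.6): V_dd = 1/1.12·[0.8000·25.0800 + 0.2000·41.7200] = 25.3643
Node u (S = 78): V_u = 1/1.12·[0.8000·0.0214 + 0.2000·4.5643] = 0.8304
Node d (S = 52): V_d = 1/1.12·[0.8000·4.5643 + 0.2000·25.3643] = 7.7895
Node 0 (S = 65): V_0 = 1/1.12·[0.8000·0.8304 + 0.2000·7.7895] = 1.9841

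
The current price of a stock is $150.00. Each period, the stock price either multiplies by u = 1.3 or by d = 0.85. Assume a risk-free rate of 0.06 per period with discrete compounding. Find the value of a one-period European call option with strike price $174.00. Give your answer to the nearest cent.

Risk-neutral probability p = (1 + 0.06 − 0.85)/(1.3 − 0.85) = 0.2100/0.4500 = 0.4667
Terminal stock prices: S_u = 195, S_d = 127.5
Terminal payoffs (S − K): max(21, 0) = 21, max(-46.5, 0) = 0
Node 0 (S = 150): V_0 = 1/1.06·[0.4667·21.0000 + 0.5333·0.0000] = 9.2453

$9.25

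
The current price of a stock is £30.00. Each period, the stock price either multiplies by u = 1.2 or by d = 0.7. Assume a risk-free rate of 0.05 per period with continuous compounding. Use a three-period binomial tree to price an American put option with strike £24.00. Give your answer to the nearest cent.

£1.43

Risk-neutral probability p = (e^0.05 − 0.7)/(1.2 − 0.7) = 0.3513/0.5000 = 0.7025
Terminal stock prices: S_uuu = 51.84, S_uud = 30.24, S_udd = 17.64, S_ddd = 10.29
Terminal payoffs (K − S): max(-27.84, 0) = 0, max(-6.24, 0) = 0, max(6.36, 0) = 6.36, max(13.71, 0) = 13.71
Node uu (S = 43.2): continuation = e^(−0.05)·[0.7025·0.0000 + 0.2975·0.0000] = 0.0000; exercise value = 0.0000 ≤ continuation, so V_uu = 0.0000
Node ud (S = 25.2): continuation = e^(−0.05)·[0.7025·0.0000 + 0.2975·6.3600] = 1.7996; exercise value = 0.0000 ≤ continuation, so V_ud = 1.7996
Node dd (S = 14.7): continuation = e^(−0.05)·[0.7025·6.3600 + 0.2975·13.7100] = 8.1295; exercise value = 9.3000 > continuation, so V_dd = 9.3000 (exercise)
Node u (S = 36): continuation = e^(−0.05)·[0.7025·0.0000 + 0.2975·1.7996] = 0.5092; exercise value = 0.0000 ≤ continuation, so V_u = 0.5092
Node d (S = 21): continuation = e^(−0.05)·[0.7025·1.7996 + 0.2975·9.3000] = 3.8341; exercise value = 3.0000 ≤ continuation, so V_d = 3.8341
Node 0 (S = 30): continuation = e^(−0.05)·[0.7025·0.5092 + 0.2975·3.8341] = 1.4251; exercise value = 0.0000 ≤ continuation, so V_0 = 1.4251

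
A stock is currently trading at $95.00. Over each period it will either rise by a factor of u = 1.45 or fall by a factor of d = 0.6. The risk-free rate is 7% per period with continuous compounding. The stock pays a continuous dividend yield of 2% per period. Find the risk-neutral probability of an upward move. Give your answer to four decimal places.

p = 0.5309

Per-period risk-free factor R = e^0.07 = 1.0725; dividend-adjusted growth = e^(0.07−0.02) = 1.0513.
Risk-neutral probability p = (1.0513 − 0.6)/(1.45 − 0.6) = 0.4513/0.8500 = 0.5309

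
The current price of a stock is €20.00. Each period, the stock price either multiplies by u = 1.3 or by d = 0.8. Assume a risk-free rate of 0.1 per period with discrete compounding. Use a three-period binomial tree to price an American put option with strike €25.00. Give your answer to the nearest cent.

€5.00

Risk-neutral probability p = (1 + 0.1 − 0.8)/(1.3 − 0.8) = 0.3000/0.5000 = 0.6000
Terminal stock prices: S_uuu = 43.94, S_uud = 27.04, S_udd = 16.64, S_ddd = 10.24
Terminal payoffs (K − S): max(-18.94, 0) = 0, max(-2.04, 0) = 0, max(8.36, 0) = 8.36, max(14.76, 0) = 14.76
Node uu (S = 33.8): continuation = 1/1.1·[0.6000·0.0000 + 0.4000·0.0000] = 0.0000; exercise value = 0.0000 ≤ continuation, so V_uu = 0.0000
Node ud (S = 20.8): continuation = 1/1.1·[0.6000·0.0000 + 0.4000·8.3600] = 3.0400; exercise value = 4.2000 > continuation, so V_ud = 4.2000 (exercise)
Node dd (S = 12.8): continuation = 1/1.1·[0.6000·8.3600 + 0.4000·14.7600] = 9.9273; exercise value = 12.2000 > continuation, so V_dd = 12.2000 (exercise)
Node u (S = 26): continuation = 1/1.1·[0.6000·0.0000 + 0.4000·4.2000] = 1.5273; exercise value = 0.0000 ≤ continuation, so V_u = 1.5273
Node d (S = 16): continuation = 1/1.1·[0.6000·4.2000 + 0.4000·12.2000] = 6.7273; exercise value = 9.0000 > continuation, so V_d = 9.0000 (exercise)
Node 0 (S = 20): continuation = 1/1.1·[0.6000·1.5273 + 0.4000·9.0000] = 4.1058; exercise value = 5.0000 > continuation, so V_0 = 5.0000 (exercise)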